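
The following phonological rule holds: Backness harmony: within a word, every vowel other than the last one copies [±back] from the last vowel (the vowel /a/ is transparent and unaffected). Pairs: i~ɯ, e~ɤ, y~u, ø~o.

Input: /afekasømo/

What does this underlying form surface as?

[afɤkasomo]

/e/ harmonizes with /o/ ([+back]) → [ɤ]
/ø/ harmonizes with /o/ ([+back]) → [o]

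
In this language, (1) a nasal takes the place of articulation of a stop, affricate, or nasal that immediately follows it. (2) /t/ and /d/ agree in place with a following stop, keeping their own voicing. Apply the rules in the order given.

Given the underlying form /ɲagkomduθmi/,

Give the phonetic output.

Rule 1: /m/ before /d/ (alveolar) → [n]
After rule 1: ɲagkonduθmi
Rule 2: no segment meets the rule's conditions; no change.

[ɲagkonduθmi]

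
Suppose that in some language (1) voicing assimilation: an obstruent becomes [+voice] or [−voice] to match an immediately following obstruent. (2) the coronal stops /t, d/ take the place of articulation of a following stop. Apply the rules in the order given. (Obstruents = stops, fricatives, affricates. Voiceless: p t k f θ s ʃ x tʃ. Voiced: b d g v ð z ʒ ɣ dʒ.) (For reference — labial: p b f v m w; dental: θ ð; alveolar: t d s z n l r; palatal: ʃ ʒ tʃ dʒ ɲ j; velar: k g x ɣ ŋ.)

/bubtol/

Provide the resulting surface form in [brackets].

Rule 1: /b/ before /t/ (voiceless) → [p]
After rule 1: buptol
Rule 2: no segment meets the rule's conditions; no change.

[buptol]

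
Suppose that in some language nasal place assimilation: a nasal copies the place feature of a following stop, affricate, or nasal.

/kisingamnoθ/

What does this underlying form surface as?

/n/ before /g/ (velar) → [ŋ]
/m/ before /n/ (alveolar) → [n]

[kisiŋgannoθ]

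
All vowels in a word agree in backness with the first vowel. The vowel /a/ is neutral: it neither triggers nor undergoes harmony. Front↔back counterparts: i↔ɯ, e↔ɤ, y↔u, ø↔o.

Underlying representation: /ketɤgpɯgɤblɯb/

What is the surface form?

/ɤ/ harmonizes with /e/ ([-back]) → [e]
/ɯ/ harmonizes with /e/ ([-back]) → [i]
/ɤ/ harmonizes with /e/ ([-back]) → [e]
/ɯ/ harmonizes with /e/ ([-back]) → [i]

[ketegpigeblib]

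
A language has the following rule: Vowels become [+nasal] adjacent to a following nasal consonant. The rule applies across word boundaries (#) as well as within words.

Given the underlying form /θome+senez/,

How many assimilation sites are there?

/o/ before nasal /m/ → [õ]
/e/ before nasal /n/ → [ẽ]
2 segments change.

2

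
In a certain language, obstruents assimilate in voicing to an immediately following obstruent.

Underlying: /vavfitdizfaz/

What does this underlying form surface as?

[vaffiddisfaz]

/v/ before /f/ (voiceless) → [f]
/t/ before /d/ (voiced) → [d]
/z/ before /f/ (voiceless) → [s]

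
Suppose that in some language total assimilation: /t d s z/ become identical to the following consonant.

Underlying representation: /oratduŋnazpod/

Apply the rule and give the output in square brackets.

/t/ before /d/ → [d] (total assimilation)
/z/ before /p/ → [p] (total assimilation)

[oradduŋnappod]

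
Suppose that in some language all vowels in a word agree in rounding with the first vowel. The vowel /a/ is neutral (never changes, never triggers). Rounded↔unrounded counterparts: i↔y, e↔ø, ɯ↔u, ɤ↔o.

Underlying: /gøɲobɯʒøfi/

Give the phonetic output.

[gøɲobuʒøfy]

/ɯ/ harmonizes with /ø/ ([+round]) → [u]
/i/ harmonizes with /ø/ ([+round]) → [y]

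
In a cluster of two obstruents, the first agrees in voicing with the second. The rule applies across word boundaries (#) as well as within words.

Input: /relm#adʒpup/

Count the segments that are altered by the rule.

/dʒ/ before /p/ (voiceless) → [tʃ]
1 segment changes.

1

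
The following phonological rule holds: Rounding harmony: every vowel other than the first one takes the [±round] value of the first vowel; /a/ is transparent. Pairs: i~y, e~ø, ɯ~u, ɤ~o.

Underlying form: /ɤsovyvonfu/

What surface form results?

[ɤsɤvivɤnfɯ]

/o/ harmonizes with /ɤ/ ([-round]) → [ɤ]
/y/ harmonizes with /ɤ/ ([-round]) → [i]
/o/ harmonizes with /ɤ/ ([-round]) → [ɤ]
/u/ harmonizes with /ɤ/ ([-round]) → [ɯ]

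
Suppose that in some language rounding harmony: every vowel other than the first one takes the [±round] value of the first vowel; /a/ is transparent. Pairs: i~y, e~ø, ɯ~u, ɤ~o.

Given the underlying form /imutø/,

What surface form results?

/u/ harmonizes with /i/ ([-round]) → [ɯ]
/ø/ harmonizes with /i/ ([-round]) → [e]

[imɯte]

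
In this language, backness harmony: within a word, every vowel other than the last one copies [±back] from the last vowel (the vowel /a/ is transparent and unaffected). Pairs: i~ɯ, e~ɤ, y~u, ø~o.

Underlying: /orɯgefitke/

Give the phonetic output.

/o/ harmonizes with /e/ ([-back]) → [ø]
/ɯ/ harmonizes with /e/ ([-back]) → [i]

[ørigefitke]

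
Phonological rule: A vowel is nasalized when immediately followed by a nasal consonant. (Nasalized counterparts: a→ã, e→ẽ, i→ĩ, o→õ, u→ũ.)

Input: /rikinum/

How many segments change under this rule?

/i/ before nasal /n/ → [ĩ]
/u/ before nasal /m/ → [ũ]
2 segments change.

2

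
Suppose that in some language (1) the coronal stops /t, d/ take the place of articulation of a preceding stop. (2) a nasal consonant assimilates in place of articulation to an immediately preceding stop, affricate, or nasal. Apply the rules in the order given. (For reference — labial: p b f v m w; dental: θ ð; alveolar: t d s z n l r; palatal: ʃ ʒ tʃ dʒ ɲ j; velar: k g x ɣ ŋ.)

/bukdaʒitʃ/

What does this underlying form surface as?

Rule 1: /d/ after /k/ (velar) → [g]
After rule 1: bukgaʒitʃ
Rule 2: no segment meets the rule's conditions; no change.

[bukgaʒitʃ]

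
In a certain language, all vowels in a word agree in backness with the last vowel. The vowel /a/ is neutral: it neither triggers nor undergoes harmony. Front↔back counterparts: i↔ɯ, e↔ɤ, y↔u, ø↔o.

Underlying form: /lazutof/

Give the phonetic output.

[lazutof]

no segment meets the rule's conditions; no change.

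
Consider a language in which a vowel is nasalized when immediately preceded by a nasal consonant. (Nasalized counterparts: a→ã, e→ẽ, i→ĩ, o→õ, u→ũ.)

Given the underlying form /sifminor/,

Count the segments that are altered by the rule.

/i/ after nasal /m/ → [ĩ]
/o/ after nasal /n/ → [õ]
2 segments change.

2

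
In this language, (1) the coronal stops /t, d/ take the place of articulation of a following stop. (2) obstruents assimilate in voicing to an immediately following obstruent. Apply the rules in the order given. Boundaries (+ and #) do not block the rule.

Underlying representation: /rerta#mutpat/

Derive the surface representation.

[rerta#muppat]

Rule 1: /t/ before /p/ (labial) → [p]
After rule 1: rerta#muppat
Rule 2: no segment meets the rule's conditions; no change.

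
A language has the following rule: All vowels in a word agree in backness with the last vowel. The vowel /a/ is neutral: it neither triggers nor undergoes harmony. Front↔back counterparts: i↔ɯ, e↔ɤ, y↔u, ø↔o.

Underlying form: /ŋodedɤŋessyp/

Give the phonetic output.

/o/ harmonizes with /y/ ([-back]) → [ø]
/ɤ/ harmonizes with /y/ ([-back]) → [e]

[ŋødedeŋessyp]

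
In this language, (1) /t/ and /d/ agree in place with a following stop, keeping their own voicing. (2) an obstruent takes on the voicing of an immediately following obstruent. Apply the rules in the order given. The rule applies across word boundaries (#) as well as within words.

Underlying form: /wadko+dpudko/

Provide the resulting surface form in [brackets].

Rule 1: /d/ before /k/ (velar) → [g]
Rule 1: /d/ before /p/ (labial) → [b]
Rule 1: /d/ before /k/ (velar) → [g]
After rule 1: wagko+bpugko
Rule 2: /g/ before /k/ (voiceless) → [k]
Rule 2: /b/ before /p/ (voiceless) → [p]
Rule 2: /g/ before /k/ (voiceless) → [k]

[wakko+ppukko]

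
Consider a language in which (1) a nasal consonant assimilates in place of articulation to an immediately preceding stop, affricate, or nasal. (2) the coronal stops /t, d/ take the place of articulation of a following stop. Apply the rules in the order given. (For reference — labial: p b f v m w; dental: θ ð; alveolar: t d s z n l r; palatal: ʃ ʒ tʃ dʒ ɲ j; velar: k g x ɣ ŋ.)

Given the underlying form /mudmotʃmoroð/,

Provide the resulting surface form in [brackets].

Rule 1: /m/ after /d/ (alveolar) → [n]
Rule 1: /m/ after /tʃ/ (palatal) → [ɲ]
After rule 1: mudnotʃɲoroð
Rule 2: no segment meets the rule's conditions; no change.

[mudnotʃɲoroð]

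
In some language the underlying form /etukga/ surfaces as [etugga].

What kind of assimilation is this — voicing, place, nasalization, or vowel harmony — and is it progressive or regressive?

voicing assimilation, regressive

/k/→[g].
Each target copies a feature from the following segment, so the direction is regressive.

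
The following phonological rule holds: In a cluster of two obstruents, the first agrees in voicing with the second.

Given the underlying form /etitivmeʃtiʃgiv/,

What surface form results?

[etitivmeʃtiʒgiv]

/ʃ/ before /g/ (voiced) → [ʒ]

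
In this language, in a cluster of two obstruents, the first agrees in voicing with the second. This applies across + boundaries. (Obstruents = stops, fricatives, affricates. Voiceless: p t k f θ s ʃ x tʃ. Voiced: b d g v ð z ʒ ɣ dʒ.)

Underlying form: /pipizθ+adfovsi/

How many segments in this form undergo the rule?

/z/ before /θ/ (voiceless) → [s]
/d/ before /f/ (voiceless) → [t]
/v/ before /s/ (voiceless) → [f]
3 segments change.

3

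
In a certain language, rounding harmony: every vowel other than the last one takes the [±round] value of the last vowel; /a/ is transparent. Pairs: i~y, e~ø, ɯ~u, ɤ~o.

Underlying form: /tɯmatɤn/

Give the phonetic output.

no segment meets the rule's conditions; no change.

[tɯmatɤn]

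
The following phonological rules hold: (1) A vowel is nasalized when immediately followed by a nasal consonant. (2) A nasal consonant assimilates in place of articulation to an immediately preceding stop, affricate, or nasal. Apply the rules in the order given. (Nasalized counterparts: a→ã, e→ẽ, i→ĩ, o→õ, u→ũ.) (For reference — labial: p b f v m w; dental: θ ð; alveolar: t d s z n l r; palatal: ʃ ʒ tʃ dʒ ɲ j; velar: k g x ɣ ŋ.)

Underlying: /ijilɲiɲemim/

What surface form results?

Rule 1: /i/ before nasal /ɲ/ → [ĩ]
Rule 1: /e/ before nasal /m/ → [ẽ]
Rule 1: /i/ before nasal /m/ → [ĩ]
After rule 1: ijilɲĩɲẽmĩm
Rule 2: no segment meets the rule's conditions; no change.

[ijilɲĩɲẽmĩm]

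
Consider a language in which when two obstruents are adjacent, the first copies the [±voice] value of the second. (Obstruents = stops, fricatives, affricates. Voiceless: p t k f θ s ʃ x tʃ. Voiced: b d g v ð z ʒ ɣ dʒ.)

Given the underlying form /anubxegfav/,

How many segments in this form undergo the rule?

2

/b/ before /x/ (voiceless) → [p]
/g/ before /f/ (voiceless) → [k]
2 segments change.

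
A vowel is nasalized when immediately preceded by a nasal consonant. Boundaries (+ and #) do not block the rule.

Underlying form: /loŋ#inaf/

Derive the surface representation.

[loŋ#ĩnãf]

/i/ after nasal /ŋ/ → [ĩ]
/a/ after nasal /n/ → [ã]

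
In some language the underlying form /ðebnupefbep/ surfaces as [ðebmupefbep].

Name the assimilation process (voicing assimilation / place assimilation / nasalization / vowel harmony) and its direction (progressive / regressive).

/n/→[m].
Each target copies a feature from the preceding segment, so the direction is progressive.

place assimilation, progressive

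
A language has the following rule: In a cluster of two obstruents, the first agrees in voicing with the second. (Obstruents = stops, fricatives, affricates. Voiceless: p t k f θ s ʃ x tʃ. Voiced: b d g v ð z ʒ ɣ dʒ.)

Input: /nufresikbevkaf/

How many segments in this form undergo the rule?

2

/k/ before /b/ (voiced) → [g]
/v/ before /k/ (voiceless) → [f]
2 segments change.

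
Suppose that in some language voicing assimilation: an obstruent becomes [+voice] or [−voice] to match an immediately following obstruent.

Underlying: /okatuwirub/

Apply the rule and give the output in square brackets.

no segment meets the rule's conditions; no change.

[okatuwirub]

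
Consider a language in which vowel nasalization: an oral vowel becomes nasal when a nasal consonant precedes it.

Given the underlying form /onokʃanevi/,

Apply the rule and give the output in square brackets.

/o/ after nasal /n/ → [õ]
/e/ after nasal /n/ → [ẽ]

[onõkʃanẽvi]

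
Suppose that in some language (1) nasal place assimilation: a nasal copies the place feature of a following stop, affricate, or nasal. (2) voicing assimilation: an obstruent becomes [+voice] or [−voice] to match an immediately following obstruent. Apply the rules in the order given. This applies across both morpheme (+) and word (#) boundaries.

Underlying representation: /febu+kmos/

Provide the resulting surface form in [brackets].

Rule 1: no segment meets the rule's conditions; no change.
After rule 1: febu+kmos
Rule 2: no segment meets the rule's conditions; no change.

[febu+kmos]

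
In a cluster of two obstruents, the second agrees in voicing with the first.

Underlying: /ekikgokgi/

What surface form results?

[ekikkokki]

/g/ after /k/ (voiceless) → [k]
/g/ after /k/ (voiceless) → [k]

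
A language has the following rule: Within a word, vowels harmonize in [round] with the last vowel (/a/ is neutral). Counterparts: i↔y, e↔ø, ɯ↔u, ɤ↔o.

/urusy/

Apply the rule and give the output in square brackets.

[urusy]

no segment meets the rule's conditions; no change.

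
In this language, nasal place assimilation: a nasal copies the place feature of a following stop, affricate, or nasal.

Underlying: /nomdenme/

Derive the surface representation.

/m/ before /d/ (alveolar) → [n]
/n/ before /m/ (labial) → [m]

[nondemme]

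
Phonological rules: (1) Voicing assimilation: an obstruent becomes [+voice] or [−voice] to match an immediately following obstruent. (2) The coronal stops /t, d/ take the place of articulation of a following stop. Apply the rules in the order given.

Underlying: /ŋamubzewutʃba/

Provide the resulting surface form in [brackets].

[ŋamubzewudʒba]

Rule 1: /tʃ/ before /b/ (voiced) → [dʒ]
After rule 1: ŋamubzewudʒba
Rule 2: no segment meets the rule's conditions; no change.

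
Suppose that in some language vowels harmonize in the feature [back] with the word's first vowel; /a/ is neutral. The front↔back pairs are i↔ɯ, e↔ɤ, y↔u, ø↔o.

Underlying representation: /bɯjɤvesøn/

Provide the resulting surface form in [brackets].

/e/ harmonizes with /ɯ/ ([+back]) → [ɤ]
/ø/ harmonizes with /ɯ/ ([+back]) → [o]

[bɯjɤvɤson]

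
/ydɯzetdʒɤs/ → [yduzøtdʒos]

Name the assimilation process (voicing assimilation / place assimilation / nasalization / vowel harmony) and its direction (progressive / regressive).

/ɯ/→[u] /e/→[ø] /ɤ/→[o].
Vowels agree with the first vowel, so the harmony is progressive.

vowel harmony, progressive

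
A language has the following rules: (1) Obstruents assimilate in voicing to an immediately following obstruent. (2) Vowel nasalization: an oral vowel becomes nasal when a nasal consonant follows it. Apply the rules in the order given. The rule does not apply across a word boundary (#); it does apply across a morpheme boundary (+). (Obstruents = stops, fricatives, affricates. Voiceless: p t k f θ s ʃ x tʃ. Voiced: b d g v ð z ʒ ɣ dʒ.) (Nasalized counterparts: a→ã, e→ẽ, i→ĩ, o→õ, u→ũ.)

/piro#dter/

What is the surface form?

[piro#tter]

Rule 1: /d/ before /t/ (voiceless) → [t]
After rule 1: piro#tter
Rule 2: no segment meets the rule's conditions; no change.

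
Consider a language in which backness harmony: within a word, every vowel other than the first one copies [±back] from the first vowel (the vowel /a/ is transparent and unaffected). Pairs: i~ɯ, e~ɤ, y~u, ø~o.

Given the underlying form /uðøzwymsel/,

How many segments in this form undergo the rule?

/ø/ harmonizes with /u/ ([+back]) → [o]
/y/ harmonizes with /u/ ([+back]) → [u]
/e/ harmonizes with /u/ ([+back]) → [ɤ]
3 segments change.

3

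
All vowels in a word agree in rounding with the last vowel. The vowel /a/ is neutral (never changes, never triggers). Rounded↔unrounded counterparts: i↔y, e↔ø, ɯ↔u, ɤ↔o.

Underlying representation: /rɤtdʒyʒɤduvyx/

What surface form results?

/ɤ/ harmonizes with /y/ ([+round]) → [o]
/ɤ/ harmonizes with /y/ ([+round]) → [o]

[rotdʒyʒoduvyx]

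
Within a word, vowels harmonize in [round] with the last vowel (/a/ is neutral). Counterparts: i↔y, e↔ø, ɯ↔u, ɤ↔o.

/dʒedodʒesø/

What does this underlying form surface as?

/e/ harmonizes with /ø/ ([+round]) → [ø]
/e/ harmonizes with /ø/ ([+round]) → [ø]

[dʒødodʒøsø]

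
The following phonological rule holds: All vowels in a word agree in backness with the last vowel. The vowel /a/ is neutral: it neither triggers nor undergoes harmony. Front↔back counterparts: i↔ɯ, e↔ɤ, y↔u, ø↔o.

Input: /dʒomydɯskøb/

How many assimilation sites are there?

/o/ harmonizes with /ø/ ([-back]) → [ø]
/ɯ/ harmonizes with /ø/ ([-back]) → [i]
2 segments change.

2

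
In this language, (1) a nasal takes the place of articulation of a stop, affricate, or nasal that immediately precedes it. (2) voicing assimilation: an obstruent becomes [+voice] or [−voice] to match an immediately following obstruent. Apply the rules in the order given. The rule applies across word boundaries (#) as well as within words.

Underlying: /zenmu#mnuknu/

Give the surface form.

[zennu#mmukŋu]

Rule 1: /m/ after /n/ (alveolar) → [n]
Rule 1: /n/ after /m/ (labial) → [m]
Rule 1: /n/ after /k/ (velar) → [ŋ]
After rule 1: zennu#mmukŋu
Rule 2: no segment meets the rule's conditions; no change.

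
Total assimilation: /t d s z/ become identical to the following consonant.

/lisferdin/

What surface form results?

[lifferdin]

/s/ before /f/ → [f] (total assimilation)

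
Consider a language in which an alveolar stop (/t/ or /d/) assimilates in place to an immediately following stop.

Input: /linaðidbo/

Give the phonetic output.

/d/ before /b/ (labial) → [b]

[linaðibbo]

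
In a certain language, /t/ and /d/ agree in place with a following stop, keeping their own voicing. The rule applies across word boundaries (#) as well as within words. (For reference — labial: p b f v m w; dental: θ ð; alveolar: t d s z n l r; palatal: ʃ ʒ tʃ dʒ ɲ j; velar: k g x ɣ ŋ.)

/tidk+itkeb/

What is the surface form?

/d/ before /k/ (velar) → [g]
/t/ before /k/ (velar) → [k]

[tigk+ikkeb]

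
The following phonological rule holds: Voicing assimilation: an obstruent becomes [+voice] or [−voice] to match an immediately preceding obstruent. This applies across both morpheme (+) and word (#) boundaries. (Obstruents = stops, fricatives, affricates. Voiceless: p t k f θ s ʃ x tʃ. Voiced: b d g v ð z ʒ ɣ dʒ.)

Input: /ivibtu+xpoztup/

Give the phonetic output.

[ivibdu+xpozdup]

/t/ after /b/ (voiced) → [d]
/t/ after /z/ (voiced) → [d]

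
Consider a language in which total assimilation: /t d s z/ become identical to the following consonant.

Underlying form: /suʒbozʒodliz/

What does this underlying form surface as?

/z/ before /ʒ/ → [ʒ] (total assimilation)
/d/ before /l/ → [l] (total assimilation)

[suʒboʒʒolliz]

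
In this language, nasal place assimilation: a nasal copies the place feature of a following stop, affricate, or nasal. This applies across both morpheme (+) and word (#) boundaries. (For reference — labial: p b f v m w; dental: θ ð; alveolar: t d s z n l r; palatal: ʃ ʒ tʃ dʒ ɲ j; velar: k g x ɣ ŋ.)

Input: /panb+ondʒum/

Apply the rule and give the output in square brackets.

[pamb+oɲdʒum]

/n/ before /b/ (labial) → [m]
/n/ before /dʒ/ (palatal) → [ɲ]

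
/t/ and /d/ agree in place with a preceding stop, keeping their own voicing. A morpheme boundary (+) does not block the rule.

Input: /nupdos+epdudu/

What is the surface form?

[nupbos+epbudu]

/d/ after /p/ (labial) → [b]
/d/ after /p/ (labial) → [b]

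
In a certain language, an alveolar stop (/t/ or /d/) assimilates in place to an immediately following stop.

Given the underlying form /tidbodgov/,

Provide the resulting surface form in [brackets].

/d/ before /b/ (labial) → [b]
/d/ before /g/ (velar) → [g]

[tibboggov]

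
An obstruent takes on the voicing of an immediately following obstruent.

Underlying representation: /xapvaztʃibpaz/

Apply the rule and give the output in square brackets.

/p/ before /v/ (voiced) → [b]
/z/ before /tʃ/ (voiceless) → [s]
/b/ before /p/ (voiceless) → [p]

[xabvastʃippaz]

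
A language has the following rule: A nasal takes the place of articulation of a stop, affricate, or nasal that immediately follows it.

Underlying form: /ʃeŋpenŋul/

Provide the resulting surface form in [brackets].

[ʃempeŋŋul]

/ŋ/ before /p/ (labial) → [m]
/n/ before /ŋ/ (velar) → [ŋ]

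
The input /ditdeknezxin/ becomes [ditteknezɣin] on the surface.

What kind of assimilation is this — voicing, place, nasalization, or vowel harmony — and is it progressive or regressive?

voicing assimilation, progressive

/d/→[t] /x/→[ɣ].
Each target copies a feature from the preceding segment, so the direction is progressive.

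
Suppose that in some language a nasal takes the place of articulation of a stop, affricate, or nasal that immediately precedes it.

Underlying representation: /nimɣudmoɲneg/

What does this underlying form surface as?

[nimɣudnoɲɲeg]

/m/ after /d/ (alveolar) → [n]
/n/ after /ɲ/ (palatal) → [ɲ]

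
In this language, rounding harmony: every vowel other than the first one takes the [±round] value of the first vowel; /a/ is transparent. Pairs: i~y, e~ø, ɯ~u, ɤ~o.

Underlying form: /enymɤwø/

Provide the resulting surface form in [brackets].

[enimɤwe]

/y/ harmonizes with /e/ ([-round]) → [i]
/ø/ harmonizes with /e/ ([-round]) → [e]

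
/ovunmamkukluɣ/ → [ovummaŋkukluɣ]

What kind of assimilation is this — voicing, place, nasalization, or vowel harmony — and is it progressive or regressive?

/n/→[m] /m/→[ŋ].
Each target copies a feature from the following segment, so the direction is regressive.

place assimilation, regressive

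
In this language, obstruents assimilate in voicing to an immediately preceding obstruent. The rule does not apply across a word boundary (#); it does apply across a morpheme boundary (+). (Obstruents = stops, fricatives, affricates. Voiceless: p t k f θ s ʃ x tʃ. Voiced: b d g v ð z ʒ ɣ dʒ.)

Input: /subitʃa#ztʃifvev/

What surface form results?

[subitʃa#zdʒiffev]

/tʃ/ after /z/ (voiced) → [dʒ]
/v/ after /f/ (voiceless) → [f]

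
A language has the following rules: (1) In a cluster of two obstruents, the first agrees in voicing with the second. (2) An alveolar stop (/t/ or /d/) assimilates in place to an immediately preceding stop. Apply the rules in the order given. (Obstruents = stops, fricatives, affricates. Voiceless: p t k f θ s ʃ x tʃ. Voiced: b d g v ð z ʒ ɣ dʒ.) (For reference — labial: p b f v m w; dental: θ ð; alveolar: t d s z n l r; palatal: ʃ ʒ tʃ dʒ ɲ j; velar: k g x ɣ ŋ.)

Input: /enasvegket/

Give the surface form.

[enazvekket]

Rule 1: /s/ before /v/ (voiced) → [z]
Rule 1: /g/ before /k/ (voiceless) → [k]
After rule 1: enazvekket
Rule 2: no segment meets the rule's conditions; no change.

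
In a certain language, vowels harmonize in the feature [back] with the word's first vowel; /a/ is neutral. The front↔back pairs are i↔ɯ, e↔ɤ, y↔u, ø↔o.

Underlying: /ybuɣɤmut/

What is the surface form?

/u/ harmonizes with /y/ ([-back]) → [y]
/ɤ/ harmonizes with /y/ ([-back]) → [e]
/u/ harmonizes with /y/ ([-back]) → [y]

[ybyɣemyt]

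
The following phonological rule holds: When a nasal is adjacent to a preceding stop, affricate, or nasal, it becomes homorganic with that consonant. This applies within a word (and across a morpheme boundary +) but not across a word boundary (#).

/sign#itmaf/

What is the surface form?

/n/ after /g/ (velar) → [ŋ]
/m/ after /t/ (alveolar) → [n]

[sigŋ#itnaf]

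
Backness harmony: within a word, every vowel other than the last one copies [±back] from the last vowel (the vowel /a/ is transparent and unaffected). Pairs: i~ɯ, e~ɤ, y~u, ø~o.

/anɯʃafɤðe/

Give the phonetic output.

/ɯ/ harmonizes with /e/ ([-back]) → [i]
/ɤ/ harmonizes with /e/ ([-back]) → [e]

[aniʃafeðe]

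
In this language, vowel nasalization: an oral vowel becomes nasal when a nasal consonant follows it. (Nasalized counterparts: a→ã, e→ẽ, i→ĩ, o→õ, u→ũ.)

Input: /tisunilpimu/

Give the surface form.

[tisũnilpĩmu]

/u/ before nasal /n/ → [ũ]
/i/ before nasal /m/ → [ĩ]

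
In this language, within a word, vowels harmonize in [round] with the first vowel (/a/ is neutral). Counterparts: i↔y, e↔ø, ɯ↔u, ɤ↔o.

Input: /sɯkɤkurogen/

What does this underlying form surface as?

[sɯkɤkɯrɤgen]

/u/ harmonizes with /ɯ/ ([-round]) → [ɯ]
/o/ harmonizes with /ɯ/ ([-round]) → [ɤ]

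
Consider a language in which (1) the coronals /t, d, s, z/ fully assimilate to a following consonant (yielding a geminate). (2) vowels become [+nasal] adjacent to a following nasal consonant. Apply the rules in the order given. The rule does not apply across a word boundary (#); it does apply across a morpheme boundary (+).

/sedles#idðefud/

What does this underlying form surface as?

[selles#iððefud]

Rule 1: /d/ before /l/ → [l] (total assimilation)
Rule 1: /d/ before /ð/ → [ð] (total assimilation)
After rule 1: selles#iððefud
Rule 2: no segment meets the rule's conditions; no change.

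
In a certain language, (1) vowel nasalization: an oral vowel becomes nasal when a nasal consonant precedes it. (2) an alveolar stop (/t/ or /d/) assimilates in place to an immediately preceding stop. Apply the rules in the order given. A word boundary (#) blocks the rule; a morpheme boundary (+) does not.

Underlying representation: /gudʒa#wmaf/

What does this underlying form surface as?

[gudʒa#wmãf]

Rule 1: /a/ after nasal /m/ → [ã]
After rule 1: gudʒa#wmãf
Rule 2: no segment meets the rule's conditions; no change.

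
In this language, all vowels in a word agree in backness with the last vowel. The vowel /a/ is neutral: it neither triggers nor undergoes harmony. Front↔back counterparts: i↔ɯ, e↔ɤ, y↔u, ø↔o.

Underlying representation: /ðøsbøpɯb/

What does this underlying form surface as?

[ðosbopɯb]

/ø/ harmonizes with /ɯ/ ([+back]) → [o]
/ø/ harmonizes with /ɯ/ ([+back]) → [o]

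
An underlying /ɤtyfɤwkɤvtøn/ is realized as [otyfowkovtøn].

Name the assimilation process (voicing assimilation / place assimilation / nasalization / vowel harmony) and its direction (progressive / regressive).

vowel harmony, regressive

/ɤ/→[o] /ɤ/→[o] /ɤ/→[o].
Vowels agree with the last vowel, so the harmony is regressive.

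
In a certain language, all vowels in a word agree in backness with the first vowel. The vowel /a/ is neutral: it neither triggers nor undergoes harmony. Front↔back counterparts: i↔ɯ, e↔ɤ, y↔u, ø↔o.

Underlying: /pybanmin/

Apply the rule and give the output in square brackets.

no segment meets the rule's conditions; no change.

[pybanmin]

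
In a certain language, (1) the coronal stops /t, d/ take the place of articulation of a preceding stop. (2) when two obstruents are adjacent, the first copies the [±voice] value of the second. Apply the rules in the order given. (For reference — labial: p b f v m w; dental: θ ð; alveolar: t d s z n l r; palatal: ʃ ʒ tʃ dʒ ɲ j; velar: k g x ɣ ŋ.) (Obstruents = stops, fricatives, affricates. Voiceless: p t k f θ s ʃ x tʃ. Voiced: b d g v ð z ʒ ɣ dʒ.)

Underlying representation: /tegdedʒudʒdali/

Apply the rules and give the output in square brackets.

[teggedʒudʒdali]

Rule 1: /d/ after /g/ (velar) → [g]
After rule 1: teggedʒudʒdali
Rule 2: no segment meets the rule's conditions; no change.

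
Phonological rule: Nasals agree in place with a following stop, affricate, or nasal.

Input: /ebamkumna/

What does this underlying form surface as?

/m/ before /k/ (velar) → [ŋ]
/m/ before /n/ (alveolar) → [n]

[ebaŋkunna]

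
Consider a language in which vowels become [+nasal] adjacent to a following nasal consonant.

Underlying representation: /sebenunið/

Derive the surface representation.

[sebẽnũnið]

/e/ before nasal /n/ → [ẽ]
/u/ before nasal /n/ → [ũ]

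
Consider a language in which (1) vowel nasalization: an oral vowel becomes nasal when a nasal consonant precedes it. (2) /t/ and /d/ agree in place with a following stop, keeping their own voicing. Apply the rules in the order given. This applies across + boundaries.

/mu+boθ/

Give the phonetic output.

[mũ+boθ]

Rule 1: /u/ after nasal /m/ → [ũ]
After rule 1: mũ+boθ
Rule 2: no segment meets the rule's conditions; no change.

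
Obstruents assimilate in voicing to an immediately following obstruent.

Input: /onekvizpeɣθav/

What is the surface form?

/k/ before /v/ (voiced) → [g]
/z/ before /p/ (voiceless) → [s]
/ɣ/ before /θ/ (voiceless) → [x]

[onegvispexθav]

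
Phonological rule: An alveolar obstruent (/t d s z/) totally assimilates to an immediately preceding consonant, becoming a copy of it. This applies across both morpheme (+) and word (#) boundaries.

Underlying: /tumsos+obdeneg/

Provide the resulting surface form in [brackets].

[tummos+obbeneg]

/s/ after /m/ → [m] (total assimilation)
/d/ after /b/ → [b] (total assimilation)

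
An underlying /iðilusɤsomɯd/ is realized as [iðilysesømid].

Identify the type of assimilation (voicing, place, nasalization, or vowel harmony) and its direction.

vowel harmony, progressive

/u/→[y] /ɤ/→[e] /o/→[ø] /ɯ/→[i].
Vowels agree with the first vowel, so the harmony is progressive.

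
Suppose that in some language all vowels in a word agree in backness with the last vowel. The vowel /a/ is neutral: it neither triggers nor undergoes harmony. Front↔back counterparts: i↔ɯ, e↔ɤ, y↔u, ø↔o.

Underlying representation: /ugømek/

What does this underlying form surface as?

/u/ harmonizes with /e/ ([-back]) → [y]

[ygømek]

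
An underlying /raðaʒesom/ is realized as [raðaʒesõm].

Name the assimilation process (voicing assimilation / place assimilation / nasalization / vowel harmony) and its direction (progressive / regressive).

nasalization, regressive

/o/→[õ].
Each target copies a feature from the following segment, so the direction is regressive.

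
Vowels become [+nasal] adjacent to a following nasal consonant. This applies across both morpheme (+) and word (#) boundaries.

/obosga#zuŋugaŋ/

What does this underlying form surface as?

/u/ before nasal /ŋ/ → [ũ]
/a/ before nasal /ŋ/ → [ã]

[obosga#zũŋugãŋ]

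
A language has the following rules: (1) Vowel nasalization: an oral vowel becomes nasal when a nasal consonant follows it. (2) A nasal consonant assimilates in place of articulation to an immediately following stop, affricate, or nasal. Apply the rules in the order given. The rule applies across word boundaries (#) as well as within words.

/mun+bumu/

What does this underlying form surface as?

[mũm+bũmu]

Rule 1: /u/ before nasal /n/ → [ũ]
Rule 1: /u/ before nasal /m/ → [ũ]
After rule 1: mũn+bũmu
Rule 2: /n/ before /b/ (labial) → [m]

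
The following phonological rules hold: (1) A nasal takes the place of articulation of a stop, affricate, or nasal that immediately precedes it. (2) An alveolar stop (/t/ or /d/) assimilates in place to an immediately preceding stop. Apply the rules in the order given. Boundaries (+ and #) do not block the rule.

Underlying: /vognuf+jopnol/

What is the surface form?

Rule 1: /n/ after /g/ (velar) → [ŋ]
Rule 1: /n/ after /p/ (labial) → [m]
After rule 1: vogŋuf+jopmol
Rule 2: no segment meets the rule's conditions; no change.

[vogŋuf+jopmol]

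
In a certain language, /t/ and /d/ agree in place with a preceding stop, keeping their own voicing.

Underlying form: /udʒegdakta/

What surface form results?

[udʒeggakka]

/d/ after /g/ (velar) → [g]
/t/ after /k/ (velar) → [k]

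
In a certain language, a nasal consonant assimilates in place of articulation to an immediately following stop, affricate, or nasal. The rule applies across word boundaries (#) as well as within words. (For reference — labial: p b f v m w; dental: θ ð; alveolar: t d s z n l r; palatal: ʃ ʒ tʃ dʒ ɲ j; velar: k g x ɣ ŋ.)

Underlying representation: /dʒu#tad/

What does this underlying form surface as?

[dʒu#tad]

no segment meets the rule's conditions; no change.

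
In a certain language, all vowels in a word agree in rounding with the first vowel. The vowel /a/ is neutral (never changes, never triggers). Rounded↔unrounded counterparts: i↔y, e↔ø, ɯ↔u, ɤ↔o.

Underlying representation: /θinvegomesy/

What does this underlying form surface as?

/o/ harmonizes with /i/ ([-round]) → [ɤ]
/y/ harmonizes with /i/ ([-round]) → [i]

[θinvegɤmesi]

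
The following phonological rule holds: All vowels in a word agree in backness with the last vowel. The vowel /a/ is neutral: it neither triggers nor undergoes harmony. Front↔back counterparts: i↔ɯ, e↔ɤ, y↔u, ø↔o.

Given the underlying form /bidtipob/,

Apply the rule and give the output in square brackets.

[bɯdtɯpob]

/i/ harmonizes with /o/ ([+back]) → [ɯ]
/i/ harmonizes with /o/ ([+back]) → [ɯ]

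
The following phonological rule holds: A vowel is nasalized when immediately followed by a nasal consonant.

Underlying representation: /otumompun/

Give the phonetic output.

/u/ before nasal /m/ → [ũ]
/o/ before nasal /m/ → [õ]
/u/ before nasal /n/ → [ũ]

[otũmõmpũn]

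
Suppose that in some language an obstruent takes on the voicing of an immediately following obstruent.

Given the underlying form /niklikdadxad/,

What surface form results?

[nikligdatxad]

/k/ before /d/ (voiced) → [g]
/d/ before /x/ (voiceless) → [t]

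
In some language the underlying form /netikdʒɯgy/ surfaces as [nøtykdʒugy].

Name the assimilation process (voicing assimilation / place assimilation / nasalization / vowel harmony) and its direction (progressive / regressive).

vowel harmony, regressive

/e/→[ø] /i/→[y] /ɯ/→[u].
Vowels agree with the last vowel, so the harmony is regressive.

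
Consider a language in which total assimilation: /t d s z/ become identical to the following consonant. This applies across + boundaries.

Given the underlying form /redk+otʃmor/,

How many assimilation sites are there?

1

/d/ before /k/ → [k] (total assimilation)
1 segment changes.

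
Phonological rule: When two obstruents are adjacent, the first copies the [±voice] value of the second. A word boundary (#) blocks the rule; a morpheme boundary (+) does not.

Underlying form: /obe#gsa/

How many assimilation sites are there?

/g/ before /s/ (voiceless) → [k]
1 segment changes.

1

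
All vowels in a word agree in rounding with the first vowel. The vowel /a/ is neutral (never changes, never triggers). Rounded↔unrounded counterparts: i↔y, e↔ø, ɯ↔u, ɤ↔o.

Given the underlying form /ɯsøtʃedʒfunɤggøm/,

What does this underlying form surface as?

/ø/ harmonizes with /ɯ/ ([-round]) → [e]
/u/ harmonizes with /ɯ/ ([-round]) → [ɯ]
/ø/ harmonizes with /ɯ/ ([-round]) → [e]

[ɯsetʃedʒfɯnɤggem]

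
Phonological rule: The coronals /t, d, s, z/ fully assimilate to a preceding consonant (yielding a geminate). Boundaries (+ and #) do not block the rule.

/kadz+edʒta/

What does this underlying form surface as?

[kadd+edʒdʒa]

/z/ after /d/ → [d] (total assimilation)
/t/ after /dʒ/ → [dʒ] (total assimilation)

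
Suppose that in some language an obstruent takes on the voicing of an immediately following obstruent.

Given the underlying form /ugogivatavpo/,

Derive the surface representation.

/v/ before /p/ (voiceless) → [f]

[ugogivatafpo]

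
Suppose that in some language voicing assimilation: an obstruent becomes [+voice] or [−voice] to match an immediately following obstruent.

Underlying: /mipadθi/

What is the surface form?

/d/ before /θ/ (voiceless) → [t]

[mipatθi]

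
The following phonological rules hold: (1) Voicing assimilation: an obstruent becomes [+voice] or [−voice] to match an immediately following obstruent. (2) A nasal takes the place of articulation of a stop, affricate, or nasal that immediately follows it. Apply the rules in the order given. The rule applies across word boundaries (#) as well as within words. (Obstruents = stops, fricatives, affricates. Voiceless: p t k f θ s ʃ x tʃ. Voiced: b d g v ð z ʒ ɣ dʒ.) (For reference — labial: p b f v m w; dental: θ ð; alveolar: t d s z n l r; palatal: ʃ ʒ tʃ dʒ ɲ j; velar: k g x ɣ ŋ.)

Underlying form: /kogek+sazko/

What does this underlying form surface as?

Rule 1: /z/ before /k/ (voiceless) → [s]
After rule 1: kogek+sasko
Rule 2: no segment meets the rule's conditions; no change.

[kogek+sasko]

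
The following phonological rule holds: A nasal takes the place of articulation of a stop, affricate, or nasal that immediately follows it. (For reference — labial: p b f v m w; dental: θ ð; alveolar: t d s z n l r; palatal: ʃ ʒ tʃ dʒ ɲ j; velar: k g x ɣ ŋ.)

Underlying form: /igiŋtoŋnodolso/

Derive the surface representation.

/ŋ/ before /t/ (alveolar) → [n]
/ŋ/ before /n/ (alveolar) → [n]

[igintonnodolso]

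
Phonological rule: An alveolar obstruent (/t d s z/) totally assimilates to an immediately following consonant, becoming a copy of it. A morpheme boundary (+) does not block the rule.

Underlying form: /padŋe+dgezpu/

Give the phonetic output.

/d/ before /ŋ/ → [ŋ] (total assimilation)
/d/ before /g/ → [g] (total assimilation)
/z/ before /p/ → [p] (total assimilation)

[paŋŋe+ggeppu]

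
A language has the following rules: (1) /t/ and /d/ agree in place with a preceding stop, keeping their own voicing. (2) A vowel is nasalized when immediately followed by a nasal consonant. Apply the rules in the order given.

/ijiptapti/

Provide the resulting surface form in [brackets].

[ijippappi]

Rule 1: /t/ after /p/ (labial) → [p]
Rule 1: /t/ after /p/ (labial) → [p]
After rule 1: ijippappi
Rule 2: no segment meets the rule's conditions; no change.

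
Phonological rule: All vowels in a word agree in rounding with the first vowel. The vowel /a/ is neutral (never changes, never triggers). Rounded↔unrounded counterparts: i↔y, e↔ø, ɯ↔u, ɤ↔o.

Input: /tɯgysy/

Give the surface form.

[tɯgisi]

/y/ harmonizes with /ɯ/ ([-round]) → [i]
/y/ harmonizes with /ɯ/ ([-round]) → [i]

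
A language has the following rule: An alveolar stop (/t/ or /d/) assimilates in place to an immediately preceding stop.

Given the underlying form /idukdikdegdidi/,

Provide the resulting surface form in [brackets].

[idukgikgeggidi]

/d/ after /k/ (velar) → [g]
/d/ after /k/ (velar) → [g]
/d/ after /g/ (velar) → [g]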